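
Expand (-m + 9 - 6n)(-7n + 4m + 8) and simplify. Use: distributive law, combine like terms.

-17mn - 4m² + 28m - 111n + 72 + 42n²

(-m + 9 - 6n)(-7n + 4m + 8)
= 7mn - 4m² - 8m - 63n + 36m + 72 + 42n² - 24mn - 48n    [distributive law]
= -17mn - 4m² + 28m - 111n + 72 + 42n²    [combine like terms]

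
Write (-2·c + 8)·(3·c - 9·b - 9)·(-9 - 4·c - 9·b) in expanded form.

(-2·c + 8)·(3·c - 9·b - 9)·(-9 - 4·c - 9·b)
= (-6·c² + 18·b·c + 18·c + 24·c - 72·b - 72)·(-9 - 4·c - 9·b)    [distributive law]
= (-6·c² + 18·b·c + 42·c - 72·b - 72)·(-9 - 4·c - 9·b)    [combine like terms]
= 54·c² + 24·c³ + 54·b·c² - 162·b·c - 72·b·c² - 162·b²·c - 378·c - 168·c² - 378·b·c + 648·b + 288·b·c + 648·b² + 648 + 288·c + 648·b    [distributive law]
= -114·c² + 24·c³ - 18·b·c² - 252·b·c - 162·b²·c - 90·c + 1296·b + 648·b² + 648    [combine like terms]

-114·c² + 24·c³ - 18·b·c² - 252·b·c - 162·b²·c - 90·c + 1296·b + 648·b² + 648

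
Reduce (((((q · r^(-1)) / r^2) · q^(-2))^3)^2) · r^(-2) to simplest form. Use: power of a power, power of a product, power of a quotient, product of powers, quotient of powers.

(((((q · r^(-1)) / r^2) · q^(-2))^3)^2) · r^(-2)
= ((((q · r^(-1)) / r^2) · q^(-2))^6) · r^(-2)    [power of a power]
= ((((q · r^(-1)) / r^2)^6) · ((q^(-2))^6)) · r^(-2)    [power of a product]
= ((((q · r^(-1))^6) / ((r^2)^6)) · ((q^(-2))^6)) · r^(-2)    [power of a quotient]
= ((((q^6) · ((r^(-1))^6)) / ((r^2)^6)) · ((q^(-2))^6)) · r^(-2)    [power of a product]
= (((q^6 · r^(-6)) / ((r^2)^6)) · ((q^(-2))^6)) · r^(-2)    [power of a power]
= (((q^6 · r^(-6)) / r^12) · ((q^(-2))^6)) · r^(-2)    [power of a power]
= (((q^6 · r^(-6)) / r^12) · q^(-12)) · r^(-2)    [power of a power]
= q^(-6)·r^(-20)    [quotient of powers; product of powers]

q^(-6)·r^(-20)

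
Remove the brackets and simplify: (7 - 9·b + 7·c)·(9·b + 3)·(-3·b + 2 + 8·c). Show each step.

(7 - 9·b + 7·c)·(9·b + 3)·(-3·b + 2 + 8·c)
= (63·b + 21 - 81·b^2 - 27·b + 63·b·c + 21·c)·(-3·b + 2 + 8·c)    [distributive law]
= (36·b + 21 - 81·b^2 + 63·b·c + 21·c)·(-3·b + 2 + 8·c)    [combine like terms]
= -108·b^2 + 72·b + 288·b·c - 63·b + 42 + 168·c + 243·b^3 - 162·b^2 - 648·b^2·c - 189·b^2·c + 126·b·c + 504·b·c^2 - 63·b·c + 42·c + 168·c^2    [distributive law]
= -270·b^2 + 9·b + 351·b·c + 42 + 210·c + 243·b^3 - 837·b^2·c + 504·b·c^2 + 168·c^2    [combine like terms]

-270·b^2 + 9·b + 351·b·c + 42 + 210·c + 243·b^3 - 837·b^2·c + 504·b·c^2 + 168·c^2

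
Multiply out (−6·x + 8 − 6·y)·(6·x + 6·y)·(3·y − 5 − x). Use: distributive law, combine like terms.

(−6·x + 8 − 6·y)·(6·x + 6·y)·(3·y − 5 − x)
= (−36·x^2 − 36·x·y + 48·x + 48·y − 36·x·y − 36·y^2)·(3·y − 5 − x)    [distributive law]
= (−36·x^2 − 72·x·y + 48·x + 48·y − 36·y^2)·(3·y − 5 − x)    [combine like terms]
= −108·x^2·y + 180·x^2 + 36·x^3 − 216·x·y^2 + 360·x·y + 72·x^2·y + 144·x·y − 240·x − 48·x^2 + 144·y^2 − 240·y − 48·x·y − 108·y^3 + 180·y^2 + 36·x·y^2    [distributive law]
= −36·x^2·y + 132·x^2 + 36·x^3 − 180·x·y^2 + 456·x·y − 240·x + 324·y^2 − 240·y − 108·y^3    [combine like terms]

−36·x^2·y + 132·x^2 + 36·x^3 − 180·x·y^2 + 456·x·y − 240·x + 324·y^2 − 240·y − 108·y^3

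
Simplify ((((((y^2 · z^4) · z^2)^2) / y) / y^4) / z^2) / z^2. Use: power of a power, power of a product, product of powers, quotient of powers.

y^(-1)z^8

((((((y^2 · z^4) · z^2)^2) / y) / y^4) / z^2) / z^2
= ((((((y^2 · z^4)^2) · ((z^2)^2)) / y) / y^4) / z^2) / z^2    [power of a product]
= (((((((y^2)^2) · ((z^4)^2)) · ((z^2)^2)) / y) / y^4) / z^2) / z^2    [power of a product]
= (((((y^4 · ((z^4)^2)) · ((z^2)^2)) / y) / y^4) / z^2) / z^2    [power of a power]
= (((((y^4 · z^8) · ((z^2)^2)) / y) / y^4) / z^2) / z^2    [power of a power]
= (((((y^4 · z^8) · z^4) / y) / y^4) / z^2) / z^2    [power of a power]
= y^(-1)z^8    [quotient of powers; product of powers]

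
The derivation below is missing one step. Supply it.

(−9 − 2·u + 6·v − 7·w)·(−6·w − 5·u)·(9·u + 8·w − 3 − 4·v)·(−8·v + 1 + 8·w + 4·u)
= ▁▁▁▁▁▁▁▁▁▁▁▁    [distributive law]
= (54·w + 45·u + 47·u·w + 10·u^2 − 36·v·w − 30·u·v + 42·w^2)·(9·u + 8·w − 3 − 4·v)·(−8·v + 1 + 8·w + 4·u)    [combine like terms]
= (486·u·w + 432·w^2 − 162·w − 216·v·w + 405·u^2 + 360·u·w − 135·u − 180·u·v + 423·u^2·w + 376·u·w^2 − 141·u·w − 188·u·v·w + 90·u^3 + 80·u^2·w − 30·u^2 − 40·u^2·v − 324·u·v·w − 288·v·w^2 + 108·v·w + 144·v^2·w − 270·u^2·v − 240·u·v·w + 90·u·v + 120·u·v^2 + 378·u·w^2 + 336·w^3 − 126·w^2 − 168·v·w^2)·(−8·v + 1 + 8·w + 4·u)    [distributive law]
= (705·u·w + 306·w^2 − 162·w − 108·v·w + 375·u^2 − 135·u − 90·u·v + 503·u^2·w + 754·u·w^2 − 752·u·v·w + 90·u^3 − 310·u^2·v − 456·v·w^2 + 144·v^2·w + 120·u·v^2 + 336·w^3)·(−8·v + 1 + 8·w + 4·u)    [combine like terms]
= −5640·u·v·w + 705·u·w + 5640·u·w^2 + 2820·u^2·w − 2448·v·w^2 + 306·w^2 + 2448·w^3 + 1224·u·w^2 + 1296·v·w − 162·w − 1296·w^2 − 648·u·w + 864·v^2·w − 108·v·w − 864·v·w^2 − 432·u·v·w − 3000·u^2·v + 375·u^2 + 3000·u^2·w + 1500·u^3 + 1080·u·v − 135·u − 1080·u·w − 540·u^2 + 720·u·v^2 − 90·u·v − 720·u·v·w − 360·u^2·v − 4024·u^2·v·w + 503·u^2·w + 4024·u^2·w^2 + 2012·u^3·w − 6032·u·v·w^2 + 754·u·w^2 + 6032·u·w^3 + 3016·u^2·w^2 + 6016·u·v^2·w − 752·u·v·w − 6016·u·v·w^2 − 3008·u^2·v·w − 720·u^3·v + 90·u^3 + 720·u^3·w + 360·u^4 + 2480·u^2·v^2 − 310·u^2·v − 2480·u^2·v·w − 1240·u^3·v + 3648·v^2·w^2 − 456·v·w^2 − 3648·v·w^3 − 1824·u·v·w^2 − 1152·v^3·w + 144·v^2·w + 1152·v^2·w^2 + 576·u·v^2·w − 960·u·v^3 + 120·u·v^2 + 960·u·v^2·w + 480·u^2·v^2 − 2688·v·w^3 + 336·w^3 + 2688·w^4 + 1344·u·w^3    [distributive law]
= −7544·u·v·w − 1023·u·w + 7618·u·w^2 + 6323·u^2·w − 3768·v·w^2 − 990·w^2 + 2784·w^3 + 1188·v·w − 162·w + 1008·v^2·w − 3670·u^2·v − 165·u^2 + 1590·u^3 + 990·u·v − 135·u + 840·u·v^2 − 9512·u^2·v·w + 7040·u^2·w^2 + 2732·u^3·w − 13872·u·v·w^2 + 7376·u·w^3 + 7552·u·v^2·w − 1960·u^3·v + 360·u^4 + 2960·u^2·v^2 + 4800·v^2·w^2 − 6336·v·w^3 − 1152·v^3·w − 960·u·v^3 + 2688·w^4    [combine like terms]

By distributive law:

(54·w + 45·u + 12·u·w + 10·u^2 − 36·v·w − 30·u·v + 42·w^2 + 35·u·w)·(9·u + 8·w − 3 − 4·v)·(−8·v + 1 + 8·w + 4·u)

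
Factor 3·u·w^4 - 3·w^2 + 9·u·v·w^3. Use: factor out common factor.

3·w^2(u·w^2 - 1 + 3·u·v·w)

3·u·w^4 - 3·w^2 + 9·u·v·w^3
= 3(u·w^4 - w^2 + 3·u·v·w^3)    [factor out 3]
= 3·w^2(u·w^2 - 1 + 3·u·v·w)    [factor out w^2]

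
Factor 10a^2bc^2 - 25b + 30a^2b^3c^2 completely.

10a^2bc^2 - 25b + 30a^2b^3c^2
= 5(2a^2bc^2 - 5b + 6a^2b^3c^2)    [factor out 5]
= 5b(2a^2c^2 - 5 + 6a^2b^2c^2)    [factor out b]

5b(2a^2c^2 - 5 + 6a^2b^2c^2)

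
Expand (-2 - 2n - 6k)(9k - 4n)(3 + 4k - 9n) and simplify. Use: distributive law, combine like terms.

(-2 - 2n - 6k)(9k - 4n)(3 + 4k - 9n)
= (-18k + 8n - 18kn + 8n² - 54k² + 24kn)(3 + 4k - 9n)    [distributive law]
= (-18k + 8n + 6kn + 8n² - 54k²)(3 + 4k - 9n)    [combine like terms]
= -54k - 72k² + 162kn + 24n + 32kn - 72n² + 18kn + 24k²n - 54kn² + 24n² + 32kn² - 72n³ - 162k² - 216k³ + 486k²n    [distributive law]
= -54k - 234k² + 212kn + 24n - 48n² + 510k²n - 22kn² - 72n³ - 216k³    [combine like terms]

-54k - 234k² + 212kn + 24n - 48n² + 510k²n - 22kn² - 72n³ - 216k³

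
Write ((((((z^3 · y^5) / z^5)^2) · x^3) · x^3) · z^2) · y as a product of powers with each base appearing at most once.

((((((z^3 · y^5) / z^5)^2) · x^3) · x^3) · z^2) · y
= ((((((z^3 · y^5)^2) / ((z^5)^2)) · x^3) · x^3) · z^2) · y    [power of a quotient]
= (((((((z^3)^2) · ((y^5)^2)) / ((z^5)^2)) · x^3) · x^3) · z^2) · y    [power of a product]
= (((((z^6 · ((y^5)^2)) / ((z^5)^2)) · x^3) · x^3) · z^2) · y    [power of a power]
= (((((z^6 · y^10) / ((z^5)^2)) · x^3) · x^3) · z^2) · y    [power of a power]
= (((((z^6 · y^10) / z^10) · x^3) · x^3) · z^2) · y    [power of a power]
= x^6y^11z^(-2)    [quotient of powers; product of powers]

x^6y^11z^(-2)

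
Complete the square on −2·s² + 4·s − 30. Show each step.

−2(s − 1)² − 28

−2·s² + 4·s − 30
= −2(s² − 2·s) − 30    [factor out -2 from the s-terms]
= −2(s² − 2·s + 1 − 1) − 30    [add and subtract 1 inside the bracket]
= −2(s − 1)² + 2 − 30    [perfect-square identity]
= −2(s − 1)² − 28    [combine constants]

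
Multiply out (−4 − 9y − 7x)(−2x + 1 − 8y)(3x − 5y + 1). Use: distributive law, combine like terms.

17x^2 + 138xy − 11x + 43y − 4 − 43y^2 + 152x^2y − 154xy^2 − 360y^3 + 42x^3

(−4 − 9y − 7x)(−2x + 1 − 8y)(3x − 5y + 1)
= (8x − 4 + 32y + 18xy − 9y + 72y^2 + 14x^2 − 7x + 56xy)(3x − 5y + 1)    [distributive law]
= (x − 4 + 23y + 74xy + 72y^2 + 14x^2)(3x − 5y + 1)    [combine like terms]
= 3x^2 − 5xy + x − 12x + 20y − 4 + 69xy − 115y^2 + 23y + 222x^2y − 370xy^2 + 74xy + 216xy^2 − 360y^3 + 72y^2 + 42x^3 − 70x^2y + 14x^2    [distributive law]
= 17x^2 + 138xy − 11x + 43y − 4 − 43y^2 + 152x^2y − 154xy^2 − 360y^3 + 42x^3    [combine like terms]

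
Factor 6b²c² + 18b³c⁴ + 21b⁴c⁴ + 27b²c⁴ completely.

6b²c² + 18b³c⁴ + 21b⁴c⁴ + 27b²c⁴
= 3(2b²c² + 6b³c⁴ + 7b⁴c⁴ + 9b²c⁴)    [factor out 3]
= 3b²c²(2 + 6bc² + 7b²c² + 9c²)    [factor out b²c²]

3b²c²(2 + 6bc² + 7b²c² + 9c²)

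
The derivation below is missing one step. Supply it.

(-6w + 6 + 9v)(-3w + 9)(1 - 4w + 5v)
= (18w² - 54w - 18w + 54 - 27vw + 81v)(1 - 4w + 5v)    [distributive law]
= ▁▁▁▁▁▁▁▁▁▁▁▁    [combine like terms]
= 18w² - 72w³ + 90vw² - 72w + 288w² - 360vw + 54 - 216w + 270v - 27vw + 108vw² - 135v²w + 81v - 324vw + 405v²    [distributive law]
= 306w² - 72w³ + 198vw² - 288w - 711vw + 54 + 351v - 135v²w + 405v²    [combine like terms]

After combine like terms, the bracketed line is:

(18w² - 72w + 54 - 27vw + 81v)(1 - 4w + 5v)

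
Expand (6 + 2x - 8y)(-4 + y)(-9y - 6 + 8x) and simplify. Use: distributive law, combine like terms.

(6 + 2x - 8y)(-4 + y)(-9y - 6 + 8x)
= (-24 + 6y - 8x + 2xy + 32y - 8y^2)(-9y - 6 + 8x)    [distributive law]
= (-24 + 38y - 8x + 2xy - 8y^2)(-9y - 6 + 8x)    [combine like terms]
= 216y + 144 - 192x - 342y^2 - 228y + 304xy + 72xy + 48x - 64x^2 - 18xy^2 - 12xy + 16x^2y + 72y^3 + 48y^2 - 64xy^2    [distributive law]
= -12y + 144 - 144x - 294y^2 + 364xy - 64x^2 - 82xy^2 + 16x^2y + 72y^3    [combine like terms]

-12y + 144 - 144x - 294y^2 + 364xy - 64x^2 - 82xy^2 + 16x^2y + 72y^3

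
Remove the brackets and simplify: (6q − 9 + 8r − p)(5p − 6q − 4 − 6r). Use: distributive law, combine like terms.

36pq − 36q² + 30q − 84qr − 41p + 36 + 22r + 46pr − 48r² − 5p²

(6q − 9 + 8r − p)(5p − 6q − 4 − 6r)
= 30pq − 36q² − 24q − 36qr − 45p + 54q + 36 + 54r + 40pr − 48qr − 32r − 48r² − 5p² + 6pq + 4p + 6pr    [distributive law]
= 36pq − 36q² + 30q − 84qr − 41p + 36 + 22r + 46pr − 48r² − 5p²    [combine like terms]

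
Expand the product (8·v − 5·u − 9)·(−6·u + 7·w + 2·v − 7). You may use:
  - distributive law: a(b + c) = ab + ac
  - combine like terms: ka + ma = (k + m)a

−58·u·v + 56·v·w + 16·v^2 − 74·v + 30·u^2 − 35·u·w + 89·u − 63·w + 63

(8·v − 5·u − 9)·(−6·u + 7·w + 2·v − 7)
= −48·u·v + 56·v·w + 16·v^2 − 56·v + 30·u^2 − 35·u·w − 10·u·v + 35·u + 54·u − 63·w − 18·v + 63    [distributive law]
= −58·u·v + 56·v·w + 16·v^2 − 74·v + 30·u^2 − 35·u·w + 89·u − 63·w + 63    [combine like terms]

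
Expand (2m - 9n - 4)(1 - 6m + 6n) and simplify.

(2m - 9n - 4)(1 - 6m + 6n)
= 2m - 12m^2 + 12mn - 9n + 54mn - 54n^2 - 4 + 24m - 24n    [distributive law]
= 26m - 12m^2 + 66mn - 33n - 54n^2 - 4    [combine like terms]

26m - 12m^2 + 66mn - 33n - 54n^2 - 4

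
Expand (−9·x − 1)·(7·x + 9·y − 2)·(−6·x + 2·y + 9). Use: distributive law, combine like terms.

(−9·x − 1)·(7·x + 9·y − 2)·(−6·x + 2·y + 9)
= (−63·x^2 − 81·x·y + 18·x − 7·x − 9·y + 2)·(−6·x + 2·y + 9)    [distributive law]
= (−63·x^2 − 81·x·y + 11·x − 9·y + 2)·(−6·x + 2·y + 9)    [combine like terms]
= 378·x^3 − 126·x^2·y − 567·x^2 + 486·x^2·y − 162·x·y^2 − 729·x·y − 66·x^2 + 22·x·y + 99·x + 54·x·y − 18·y^2 − 81·y − 12·x + 4·y + 18    [distributive law]
= 378·x^3 + 360·x^2·y − 633·x^2 − 162·x·y^2 − 653·x·y + 87·x − 18·y^2 − 77·y + 18    [combine like terms]

378·x^3 + 360·x^2·y − 633·x^2 − 162·x·y^2 − 653·x·y + 87·x − 18·y^2 − 77·y + 18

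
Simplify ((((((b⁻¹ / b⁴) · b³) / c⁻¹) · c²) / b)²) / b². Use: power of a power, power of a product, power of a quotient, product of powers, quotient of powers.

b⁻⁸c⁶

((((((b⁻¹ / b⁴) · b³) / c⁻¹) · c²) / b)²) / b²
= ((((((b⁻¹ / b⁴) · b³) / c⁻¹) · c²)²) / (b²)) / b²    [power of a quotient]
= ((((((b⁻¹ / b⁴) · b³) / c⁻¹)²) · ((c²)²)) / (b²)) / b²    [power of a product]
= ((((((b⁻¹ / b⁴) · b³)²) / ((c⁻¹)²)) · ((c²)²)) / (b²)) / b²    [power of a quotient]
= ((((((b⁻¹ / b⁴)²) · ((b³)²)) / ((c⁻¹)²)) · ((c²)²)) / (b²)) / b²    [power of a product]
= (((((((b⁻¹)²) / ((b⁴)²)) · ((b³)²)) / ((c⁻¹)²)) · ((c²)²)) / (b²)) / b²    [power of a quotient]
= (((((b⁻² / ((b⁴)²)) · ((b³)²)) / ((c⁻¹)²)) · ((c²)²)) / (b²)) / b²    [power of a power]
= (((((b⁻² / b⁸) · ((b³)²)) / ((c⁻¹)²)) · ((c²)²)) / (b²)) / b²    [power of a power]
= ((((b⁻¹⁰ · ((b³)²)) / ((c⁻¹)²)) · ((c²)²)) / (b²)) / b²    [quotient of powers]
= ((((b⁻¹⁰ · b⁶) / ((c⁻¹)²)) · ((c²)²)) / (b²)) / b²    [power of a power]
= (((b⁻⁴ / ((c⁻¹)²)) · ((c²)²)) / (b²)) / b²    [product of powers]
= (((b⁻⁴ / c⁻²) · ((c²)²)) / (b²)) / b²    [power of a power]
= (((b⁻⁴ / c⁻²) · c⁴) / (b²)) / b²    [power of a power]
= b⁻⁸c⁶    [quotient of powers; product of powers]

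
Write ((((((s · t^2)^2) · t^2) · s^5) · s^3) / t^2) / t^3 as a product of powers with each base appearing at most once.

s^10·t

((((((s · t^2)^2) · t^2) · s^5) · s^3) / t^2) / t^3
= ((((((s^2) · ((t^2)^2)) · t^2) · s^5) · s^3) / t^2) / t^3    [power of a product]
= (((((s^2 · t^4) · t^2) · s^5) · s^3) / t^2) / t^3    [power of a power]
= s^10·t    [quotient of powers; product of powers]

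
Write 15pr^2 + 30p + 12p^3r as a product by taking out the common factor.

15pr^2 + 30p + 12p^3r
= 3(5pr^2 + 10p + 4p^3r)    [factor out 3]
= 3p(5r^2 + 10 + 4p^2r)    [factor out p]

3p(5r^2 + 10 + 4p^2r)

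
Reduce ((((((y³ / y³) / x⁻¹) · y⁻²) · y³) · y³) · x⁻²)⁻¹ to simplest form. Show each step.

xy⁻⁴

((((((y³ / y³) / x⁻¹) · y⁻²) · y³) · y³) · x⁻²)⁻¹
= ((((((y³ / y³) / x⁻¹) · y⁻²) · y³) · y³)⁻¹) · ((x⁻²)⁻¹)    [power of a product]
= ((((((y³ / y³) / x⁻¹) · y⁻²) · y³)⁻¹) · ((y³)⁻¹)) · ((x⁻²)⁻¹)    [power of a product]
= ((((((y³ / y³) / x⁻¹) · y⁻²)⁻¹) · ((y³)⁻¹)) · ((y³)⁻¹)) · ((x⁻²)⁻¹)    [power of a product]
= ((((((y³ / y³) / x⁻¹)⁻¹) · ((y⁻²)⁻¹)) · ((y³)⁻¹)) · ((y³)⁻¹)) · ((x⁻²)⁻¹)    [power of a product]
= ((((((y³ / y³)⁻¹) / ((x⁻¹)⁻¹)) · ((y⁻²)⁻¹)) · ((y³)⁻¹)) · ((y³)⁻¹)) · ((x⁻²)⁻¹)    [power of a quotient]
= (((((((y³)⁻¹) / ((y³)⁻¹)) / ((x⁻¹)⁻¹)) · ((y⁻²)⁻¹)) · ((y³)⁻¹)) · ((y³)⁻¹)) · ((x⁻²)⁻¹)    [power of a quotient]
= (((((y⁻³ / ((y³)⁻¹)) / ((x⁻¹)⁻¹)) · ((y⁻²)⁻¹)) · ((y³)⁻¹)) · ((y³)⁻¹)) · ((x⁻²)⁻¹)    [power of a power]
= (((((y⁻³ / y⁻³) / ((x⁻¹)⁻¹)) · ((y⁻²)⁻¹)) · ((y³)⁻¹)) · ((y³)⁻¹)) · ((x⁻²)⁻¹)    [power of a power]
= ((((y⁰ / ((x⁻¹)⁻¹)) · ((y⁻²)⁻¹)) · ((y³)⁻¹)) · ((y³)⁻¹)) · ((x⁻²)⁻¹)    [quotient of powers]
= ((((y⁰ / x) · ((y⁻²)⁻¹)) · ((y³)⁻¹)) · ((y³)⁻¹)) · ((x⁻²)⁻¹)    [power of a power]
= ((((y⁰ / x) · y²) · ((y³)⁻¹)) · ((y³)⁻¹)) · ((x⁻²)⁻¹)    [power of a power]
= ((((y⁰ / x) · y²) · y⁻³) · ((y³)⁻¹)) · ((x⁻²)⁻¹)    [power of a power]
= ((((y⁰ / x) · y²) · y⁻³) · y⁻³) · ((x⁻²)⁻¹)    [power of a power]
= ((((y⁰ / x) · y²) · y⁻³) · y⁻³) · x²    [power of a power]
= xy⁻⁴    [quotient of powers; product of powers]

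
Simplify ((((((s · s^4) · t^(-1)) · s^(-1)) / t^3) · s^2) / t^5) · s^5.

s^11t^(-9)

((((((s · s^4) · t^(-1)) · s^(-1)) / t^3) · s^2) / t^5) · s^5
= (((((s^5 · t^(-1)) · s^(-1)) / t^3) · s^2) / t^5) · s^5    [product of powers]
= s^11t^(-9)    [quotient of powers; product of powers]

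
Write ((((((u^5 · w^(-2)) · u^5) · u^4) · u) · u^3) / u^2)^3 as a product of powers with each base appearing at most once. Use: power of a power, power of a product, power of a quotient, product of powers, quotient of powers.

u^48w^(-6)

((((((u^5 · w^(-2)) · u^5) · u^4) · u) · u^3) / u^2)^3
= ((((((u^5 · w^(-2)) · u^5) · u^4) · u) · u^3)^3) / ((u^2)^3)    [power of a quotient]
= ((((((u^5 · w^(-2)) · u^5) · u^4) · u)^3) · ((u^3)^3)) / ((u^2)^3)    [power of a product]
= ((((((u^5 · w^(-2)) · u^5) · u^4)^3) · (u^3)) · ((u^3)^3)) / ((u^2)^3)    [power of a product]
= ((((((u^5 · w^(-2)) · u^5)^3) · ((u^4)^3)) · (u^3)) · ((u^3)^3)) / ((u^2)^3)    [power of a product]
= ((((((u^5 · w^(-2))^3) · ((u^5)^3)) · ((u^4)^3)) · (u^3)) · ((u^3)^3)) / ((u^2)^3)    [power of a product]
= (((((((u^5)^3) · ((w^(-2))^3)) · ((u^5)^3)) · ((u^4)^3)) · (u^3)) · ((u^3)^3)) / ((u^2)^3)    [power of a product]
= (((((u^15 · ((w^(-2))^3)) · ((u^5)^3)) · ((u^4)^3)) · (u^3)) · ((u^3)^3)) / ((u^2)^3)    [power of a power]
= (((((u^15 · w^(-6)) · ((u^5)^3)) · ((u^4)^3)) · (u^3)) · ((u^3)^3)) / ((u^2)^3)    [power of a power]
= (((((u^15 · w^(-6)) · u^15) · ((u^4)^3)) · (u^3)) · ((u^3)^3)) / ((u^2)^3)    [power of a power]
= (((((u^15 · w^(-6)) · u^15) · u^12) · (u^3)) · ((u^3)^3)) / ((u^2)^3)    [power of a power]
= (((((u^15 · w^(-6)) · u^15) · u^12) · u^3) · u^9) / ((u^2)^3)    [power of a power]
= (((((u^15 · w^(-6)) · u^15) · u^12) · u^3) · u^9) / u^6    [power of a power]
= u^48w^(-6)    [quotient of powers; product of powers]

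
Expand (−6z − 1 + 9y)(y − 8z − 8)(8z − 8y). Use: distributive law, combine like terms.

(−6z − 1 + 9y)(y − 8z − 8)(8z − 8y)
= (−6yz + 48z^2 + 48z − y + 8z + 8 + 9y^2 − 72yz − 72y)(8z − 8y)    [distributive law]
= (−78yz + 48z^2 + 56z − 73y + 8 + 9y^2)(8z − 8y)    [combine like terms]
= −624yz^2 + 624y^2z + 384z^3 − 384yz^2 + 448z^2 − 448yz − 584yz + 584y^2 + 64z − 64y + 72y^2z − 72y^3    [distributive law]
= −1008yz^2 + 696y^2z + 384z^3 + 448z^2 − 1032yz + 584y^2 + 64z − 64y − 72y^3    [combine like terms]

−1008yz^2 + 696y^2z + 384z^3 + 448z^2 − 1032yz + 584y^2 + 64z − 64y − 72y^3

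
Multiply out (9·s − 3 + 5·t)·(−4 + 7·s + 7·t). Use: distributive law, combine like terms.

(9·s − 3 + 5·t)·(−4 + 7·s + 7·t)
= −36·s + 63·s^2 + 63·s·t + 12 − 21·s − 21·t − 20·t + 35·s·t + 35·t^2    [distributive law]
= −57·s + 63·s^2 + 98·s·t + 12 − 41·t + 35·t^2    [combine like terms]

−57·s + 63·s^2 + 98·s·t + 12 − 41·t + 35·t^2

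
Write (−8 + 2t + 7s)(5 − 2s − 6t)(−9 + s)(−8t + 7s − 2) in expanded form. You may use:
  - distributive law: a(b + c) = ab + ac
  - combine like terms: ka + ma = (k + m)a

(−8 + 2t + 7s)(5 − 2s − 6t)(−9 + s)(−8t + 7s − 2)
= (−40 + 16s + 48t + 10t − 4st − 12t^2 + 35s − 14s^2 − 42st)(−9 + s)(−8t + 7s − 2)    [distributive law]
= (−40 + 51s + 58t − 46st − 12t^2 − 14s^2)(−9 + s)(−8t + 7s − 2)    [combine like terms]
= (360 − 40s − 459s + 51s^2 − 522t + 58st + 414st − 46s^2t + 108t^2 − 12st^2 + 126s^2 − 14s^3)(−8t + 7s − 2)    [distributive law]
= (360 − 499s + 177s^2 − 522t + 472st − 46s^2t + 108t^2 − 12st^2 − 14s^3)(−8t + 7s − 2)    [combine like terms]
= −2880t + 2520s − 720 + 3992st − 3493s^2 + 998s − 1416s^2t + 1239s^3 − 354s^2 + 4176t^2 − 3654st + 1044t − 3776st^2 + 3304s^2t − 944st + 368s^2t^2 − 322s^3t + 92s^2t − 864t^3 + 756st^2 − 216t^2 + 96st^3 − 84s^2t^2 + 24st^2 + 112s^3t − 98s^4 + 28s^3    [distributive law]
= −1836t + 3518s − 720 − 606st − 3847s^2 + 1980s^2t + 1267s^3 + 3960t^2 − 2996st^2 + 284s^2t^2 − 210s^3t − 864t^3 + 96st^3 − 98s^4    [combine like terms]

−1836t + 3518s − 720 − 606st − 3847s^2 + 1980s^2t + 1267s^3 + 3960t^2 − 2996st^2 + 284s^2t^2 − 210s^3t − 864t^3 + 96st^3 − 98s^4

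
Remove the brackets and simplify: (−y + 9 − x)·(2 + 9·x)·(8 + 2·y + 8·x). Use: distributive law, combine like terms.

20·y − 4·y^2 + 70·x·y − 18·x·y^2 − 90·x^2·y + 144 + 776·x + 560·x^2 − 72·x^3

(−y + 9 − x)·(2 + 9·x)·(8 + 2·y + 8·x)
= (−2·y − 9·x·y + 18 + 81·x − 2·x − 9·x^2)·(8 + 2·y + 8·x)    [distributive law]
= (−2·y − 9·x·y + 18 + 79·x − 9·x^2)·(8 + 2·y + 8·x)    [combine like terms]
= −16·y − 4·y^2 − 16·x·y − 72·x·y − 18·x·y^2 − 72·x^2·y + 144 + 36·y + 144·x + 632·x + 158·x·y + 632·x^2 − 72·x^2 − 18·x^2·y − 72·x^3    [distributive law]
= 20·y − 4·y^2 + 70·x·y − 18·x·y^2 − 90·x^2·y + 144 + 776·x + 560·x^2 − 72·x^3    [combine like terms]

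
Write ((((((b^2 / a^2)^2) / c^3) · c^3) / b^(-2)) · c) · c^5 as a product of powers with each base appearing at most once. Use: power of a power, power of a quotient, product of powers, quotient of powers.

a^(-4)·b^6·c^6

((((((b^2 / a^2)^2) / c^3) · c^3) / b^(-2)) · c) · c^5
= (((((((b^2)^2) / ((a^2)^2)) / c^3) · c^3) / b^(-2)) · c) · c^5    [power of a quotient]
= (((((b^4 / ((a^2)^2)) / c^3) · c^3) / b^(-2)) · c) · c^5    [power of a power]
= (((((b^4 / a^4) / c^3) · c^3) / b^(-2)) · c) · c^5    [power of a power]
= a^(-4)·b^6·c^6    [quotient of powers; product of powers]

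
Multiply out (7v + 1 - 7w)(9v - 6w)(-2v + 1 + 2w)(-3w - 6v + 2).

(7v + 1 - 7w)(9v - 6w)(-2v + 1 + 2w)(-3w - 6v + 2)
= (63v^2 - 42vw + 9v - 6w - 63vw + 42w^2)(-2v + 1 + 2w)(-3w - 6v + 2)    [distributive law]
= (63v^2 - 105vw + 9v - 6w + 42w^2)(-2v + 1 + 2w)(-3w - 6v + 2)    [combine like terms]
= (-126v^3 + 63v^2 + 126v^2w + 210v^2w - 105vw - 210vw^2 - 18v^2 + 9v + 18vw + 12vw - 6w - 12w^2 - 84vw^2 + 42w^2 + 84w^3)(-3w - 6v + 2)    [distributive law]
= (-126v^3 + 45v^2 + 336v^2w - 75vw - 294vw^2 + 9v - 6w + 30w^2 + 84w^3)(-3w - 6v + 2)    [combine like terms]
= 378v^3w + 756v^4 - 252v^3 - 135v^2w - 270v^3 + 90v^2 - 1008v^2w^2 - 2016v^3w + 672v^2w + 225vw^2 + 450v^2w - 150vw + 882vw^3 + 1764v^2w^2 - 588vw^2 - 27vw - 54v^2 + 18v + 18w^2 + 36vw - 12w - 90w^3 - 180vw^2 + 60w^2 - 252w^4 - 504vw^3 + 168w^3    [distributive law]
= -1638v^3w + 756v^4 - 522v^3 + 987v^2w + 36v^2 + 756v^2w^2 - 543vw^2 - 141vw + 378vw^3 + 18v + 78w^2 - 12w + 78w^3 - 252w^4    [combine like terms]

-1638v^3w + 756v^4 - 522v^3 + 987v^2w + 36v^2 + 756v^2w^2 - 543vw^2 - 141vw + 378vw^3 + 18v + 78w^2 - 12w + 78w^3 - 252w^4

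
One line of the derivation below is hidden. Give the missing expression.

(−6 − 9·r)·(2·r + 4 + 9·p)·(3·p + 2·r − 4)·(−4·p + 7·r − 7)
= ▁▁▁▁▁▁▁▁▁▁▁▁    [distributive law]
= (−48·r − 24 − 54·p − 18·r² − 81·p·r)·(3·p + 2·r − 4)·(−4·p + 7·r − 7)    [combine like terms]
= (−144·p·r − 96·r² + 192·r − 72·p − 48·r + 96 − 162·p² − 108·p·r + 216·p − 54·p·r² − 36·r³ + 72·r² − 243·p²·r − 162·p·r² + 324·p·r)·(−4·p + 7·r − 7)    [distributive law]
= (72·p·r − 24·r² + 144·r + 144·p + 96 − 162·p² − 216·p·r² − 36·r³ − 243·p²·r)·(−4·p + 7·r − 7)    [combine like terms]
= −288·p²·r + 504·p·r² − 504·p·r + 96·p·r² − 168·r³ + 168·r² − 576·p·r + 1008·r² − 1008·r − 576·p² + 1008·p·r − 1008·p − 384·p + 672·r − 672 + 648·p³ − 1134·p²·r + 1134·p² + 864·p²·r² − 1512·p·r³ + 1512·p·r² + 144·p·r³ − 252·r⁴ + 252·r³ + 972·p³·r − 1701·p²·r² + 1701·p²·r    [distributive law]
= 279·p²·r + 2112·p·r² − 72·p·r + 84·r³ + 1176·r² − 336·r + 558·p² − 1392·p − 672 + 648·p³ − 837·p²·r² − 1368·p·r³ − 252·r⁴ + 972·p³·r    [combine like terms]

By distributive law:

(−12·r − 24 − 54·p − 18·r² − 36·r − 81·p·r)·(3·p + 2·r − 4)·(−4·p + 7·r − 7)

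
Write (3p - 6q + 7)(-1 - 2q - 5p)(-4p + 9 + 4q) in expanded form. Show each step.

17p^2 - 314p + 96pq - 156p^2q + 48pq^2 + 60p^3 - 100q + 76q^2 + 48q^3 - 63

(3p - 6q + 7)(-1 - 2q - 5p)(-4p + 9 + 4q)
= (-3p - 6pq - 15p^2 + 6q + 12q^2 + 30pq - 7 - 14q - 35p)(-4p + 9 + 4q)    [distributive law]
= (-38p + 24pq - 15p^2 - 8q + 12q^2 - 7)(-4p + 9 + 4q)    [combine like terms]
= 152p^2 - 342p - 152pq - 96p^2q + 216pq + 96pq^2 + 60p^3 - 135p^2 - 60p^2q + 32pq - 72q - 32q^2 - 48pq^2 + 108q^2 + 48q^3 + 28p - 63 - 28q    [distributive law]
= 17p^2 - 314p + 96pq - 156p^2q + 48pq^2 + 60p^3 - 100q + 76q^2 + 48q^3 - 63    [combine like terms]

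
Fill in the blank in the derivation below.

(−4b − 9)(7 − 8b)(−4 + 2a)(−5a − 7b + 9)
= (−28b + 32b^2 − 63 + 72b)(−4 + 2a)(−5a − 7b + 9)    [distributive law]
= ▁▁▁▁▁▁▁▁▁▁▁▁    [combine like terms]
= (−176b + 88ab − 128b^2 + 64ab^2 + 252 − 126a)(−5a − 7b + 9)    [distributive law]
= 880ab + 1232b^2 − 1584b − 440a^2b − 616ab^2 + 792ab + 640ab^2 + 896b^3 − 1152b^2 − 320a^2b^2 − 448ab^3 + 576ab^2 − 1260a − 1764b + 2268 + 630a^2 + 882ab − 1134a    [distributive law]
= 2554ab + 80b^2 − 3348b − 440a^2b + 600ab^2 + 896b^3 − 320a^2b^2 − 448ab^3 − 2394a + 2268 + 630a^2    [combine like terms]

After combine like terms, the bracketed line is:

(44b + 32b^2 − 63)(−4 + 2a)(−5a − 7b + 9)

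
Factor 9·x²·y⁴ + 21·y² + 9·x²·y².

3·y²(3·x²·y² + 7 + 3·x²)

9·x²·y⁴ + 21·y² + 9·x²·y²
= 3(3·x²·y⁴ + 7·y² + 3·x²·y²)    [factor out 3]
= 3·y²(3·x²·y² + 7 + 3·x²)    [factor out y²]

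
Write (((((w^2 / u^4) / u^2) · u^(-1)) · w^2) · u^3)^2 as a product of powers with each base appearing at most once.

u^(-8)w^8

(((((w^2 / u^4) / u^2) · u^(-1)) · w^2) · u^3)^2
= (((((w^2 / u^4) / u^2) · u^(-1)) · w^2)^2) · ((u^3)^2)    [power of a product]
= (((((w^2 / u^4) / u^2) · u^(-1))^2) · ((w^2)^2)) · ((u^3)^2)    [power of a product]
= (((((w^2 / u^4) / u^2)^2) · ((u^(-1))^2)) · ((w^2)^2)) · ((u^3)^2)    [power of a product]
= (((((w^2 / u^4)^2) / ((u^2)^2)) · ((u^(-1))^2)) · ((w^2)^2)) · ((u^3)^2)    [power of a quotient]
= ((((((w^2)^2) / ((u^4)^2)) / ((u^2)^2)) · ((u^(-1))^2)) · ((w^2)^2)) · ((u^3)^2)    [power of a quotient]
= ((((w^4 / ((u^4)^2)) / ((u^2)^2)) · ((u^(-1))^2)) · ((w^2)^2)) · ((u^3)^2)    [power of a power]
= ((((w^4 / u^8) / ((u^2)^2)) · ((u^(-1))^2)) · ((w^2)^2)) · ((u^3)^2)    [power of a power]
= ((((w^4 / u^8) / u^4) · ((u^(-1))^2)) · ((w^2)^2)) · ((u^3)^2)    [power of a power]
= ((((w^4 / u^8) / u^4) · u^(-2)) · ((w^2)^2)) · ((u^3)^2)    [power of a power]
= ((((w^4 / u^8) / u^4) · u^(-2)) · w^4) · ((u^3)^2)    [power of a power]
= ((((w^4 / u^8) / u^4) · u^(-2)) · w^4) · u^6    [power of a power]
= u^(-8)w^8    [quotient of powers; product of powers]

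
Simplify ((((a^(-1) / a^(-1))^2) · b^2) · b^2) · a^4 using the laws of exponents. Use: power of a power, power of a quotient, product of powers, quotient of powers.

((((a^(-1) / a^(-1))^2) · b^2) · b^2) · a^4
= (((((a^(-1))^2) / ((a^(-1))^2)) · b^2) · b^2) · a^4    [power of a quotient]
= (((a^(-2) / ((a^(-1))^2)) · b^2) · b^2) · a^4    [power of a power]
= (((a^(-2) / a^(-2)) · b^2) · b^2) · a^4    [power of a power]
= ((a^0 · b^2) · b^2) · a^4    [quotient of powers]
= a^4b^4    [product of powers]

a^4b^4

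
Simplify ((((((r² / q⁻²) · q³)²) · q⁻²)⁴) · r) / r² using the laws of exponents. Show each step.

((((((r² / q⁻²) · q³)²) · q⁻²)⁴) · r) / r²
= ((((((r² / q⁻²) · q³)²)⁴) · ((q⁻²)⁴)) · r) / r²    [power of a product]
= (((((r² / q⁻²) · q³)⁸) · ((q⁻²)⁴)) · r) / r²    [power of a power]
= (((((r² / q⁻²)⁸) · ((q³)⁸)) · ((q⁻²)⁴)) · r) / r²    [power of a product]
= ((((((r²)⁸) / ((q⁻²)⁸)) · ((q³)⁸)) · ((q⁻²)⁴)) · r) / r²    [power of a quotient]
= ((((r¹⁶ / ((q⁻²)⁸)) · ((q³)⁸)) · ((q⁻²)⁴)) · r) / r²    [power of a power]
= ((((r¹⁶ / q⁻¹⁶) · ((q³)⁸)) · ((q⁻²)⁴)) · r) / r²    [power of a power]
= ((((r¹⁶ / q⁻¹⁶) · q²⁴) · ((q⁻²)⁴)) · r) / r²    [power of a power]
= ((((r¹⁶ / q⁻¹⁶) · q²⁴) · q⁻⁸) · r) / r²    [power of a power]
= q³²r¹⁵    [quotient of powers; product of powers]

q³²r¹⁵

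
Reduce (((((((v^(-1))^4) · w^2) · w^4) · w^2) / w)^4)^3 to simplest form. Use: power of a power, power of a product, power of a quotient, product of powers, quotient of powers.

v^(-48)w^84

(((((((v^(-1))^4) · w^2) · w^4) · w^2) / w)^4)^3
= ((((((v^(-1))^4) · w^2) · w^4) · w^2) / w)^12    [power of a power]
= ((((((v^(-1))^4) · w^2) · w^4) · w^2)^12) / (w^12)    [power of a quotient]
= ((((((v^(-1))^4) · w^2) · w^4)^12) · ((w^2)^12)) / (w^12)    [power of a product]
= ((((((v^(-1))^4) · w^2)^12) · ((w^4)^12)) · ((w^2)^12)) / (w^12)    [power of a product]
= ((((((v^(-1))^4)^12) · ((w^2)^12)) · ((w^4)^12)) · ((w^2)^12)) / (w^12)    [power of a product]
= (((((v^(-1))^48) · ((w^2)^12)) · ((w^4)^12)) · ((w^2)^12)) / (w^12)    [power of a power]
= (((v^(-48) · ((w^2)^12)) · ((w^4)^12)) · ((w^2)^12)) / (w^12)    [power of a power]
= (((v^(-48) · w^24) · ((w^4)^12)) · ((w^2)^12)) / (w^12)    [power of a power]
= (((v^(-48) · w^24) · w^48) · ((w^2)^12)) / (w^12)    [power of a power]
= (((v^(-48) · w^24) · w^48) · w^24) / (w^12)    [power of a power]
= v^(-48)w^84    [quotient of powers; product of powers]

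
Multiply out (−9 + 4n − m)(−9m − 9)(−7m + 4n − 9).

(−9 + 4n − m)(−9m − 9)(−7m + 4n − 9)
= (81m + 81 − 36mn − 36n + 9m^2 + 9m)(−7m + 4n − 9)    [distributive law]
= (90m + 81 − 36mn − 36n + 9m^2)(−7m + 4n − 9)    [combine like terms]
= −630m^2 + 360mn − 810m − 567m + 324n − 729 + 252m^2n − 144mn^2 + 324mn + 252mn − 144n^2 + 324n − 63m^3 + 36m^2n − 81m^2    [distributive law]
= −711m^2 + 936mn − 1377m + 648n − 729 + 288m^2n − 144mn^2 − 144n^2 − 63m^3    [combine like terms]

−711m^2 + 936mn − 1377m + 648n − 729 + 288m^2n − 144mn^2 − 144n^2 − 63m^3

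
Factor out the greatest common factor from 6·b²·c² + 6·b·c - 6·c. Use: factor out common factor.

6·c(b²·c + b - 1)

6·b²·c² + 6·b·c - 6·c
= 6(b²·c² + b·c - c)    [factor out 6]
= 6·c(b²·c + b - 1)    [factor out c]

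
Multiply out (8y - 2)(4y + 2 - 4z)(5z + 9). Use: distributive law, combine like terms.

160y^2z + 288y^2 - 248yz + 72y - 160yz^2 + 52z - 36 + 40z^2

(8y - 2)(4y + 2 - 4z)(5z + 9)
= (32y^2 + 16y - 32yz - 8y - 4 + 8z)(5z + 9)    [distributive law]
= (32y^2 + 8y - 32yz - 4 + 8z)(5z + 9)    [combine like terms]
= 160y^2z + 288y^2 + 40yz + 72y - 160yz^2 - 288yz - 20z - 36 + 40z^2 + 72z    [distributive law]
= 160y^2z + 288y^2 - 248yz + 72y - 160yz^2 + 52z - 36 + 40z^2    [combine like terms]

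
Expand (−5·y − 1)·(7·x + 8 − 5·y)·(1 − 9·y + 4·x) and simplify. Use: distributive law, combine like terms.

−112·x·y + 415·x·y² − 140·x²·y + 37·y + 340·y² − 225·y³ − 39·x − 28·x² − 8

(−5·y − 1)·(7·x + 8 − 5·y)·(1 − 9·y + 4·x)
= (−35·x·y − 40·y + 25·y² − 7·x − 8 + 5·y)·(1 − 9·y + 4·x)    [distributive law]
= (−35·x·y − 35·y + 25·y² − 7·x − 8)·(1 − 9·y + 4·x)    [combine like terms]
= −35·x·y + 315·x·y² − 140·x²·y − 35·y + 315·y² − 140·x·y + 25·y² − 225·y³ + 100·x·y² − 7·x + 63·x·y − 28·x² − 8 + 72·y − 32·x    [distributive law]
= −112·x·y + 415·x·y² − 140·x²·y + 37·y + 340·y² − 225·y³ − 39·x − 28·x² − 8    [combine like terms]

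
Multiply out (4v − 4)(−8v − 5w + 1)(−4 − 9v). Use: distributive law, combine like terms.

−196v^2 + 288v^3 − 100vw + 180v^2w − 108v − 80w + 16

(4v − 4)(−8v − 5w + 1)(−4 − 9v)
= (−32v^2 − 20vw + 4v + 32v + 20w − 4)(−4 − 9v)    [distributive law]
= (−32v^2 − 20vw + 36v + 20w − 4)(−4 − 9v)    [combine like terms]
= 128v^2 + 288v^3 + 80vw + 180v^2w − 144v − 324v^2 − 80w − 180vw + 16 + 36v    [distributive law]
= −196v^2 + 288v^3 − 100vw + 180v^2w − 108v − 80w + 16    [combine like terms]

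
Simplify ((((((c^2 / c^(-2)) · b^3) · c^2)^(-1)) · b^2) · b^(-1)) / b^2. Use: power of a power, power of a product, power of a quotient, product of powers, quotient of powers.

((((((c^2 / c^(-2)) · b^3) · c^2)^(-1)) · b^2) · b^(-1)) / b^2
= ((((((c^2 / c^(-2)) · b^3)^(-1)) · ((c^2)^(-1))) · b^2) · b^(-1)) / b^2    [power of a product]
= ((((((c^2 / c^(-2))^(-1)) · ((b^3)^(-1))) · ((c^2)^(-1))) · b^2) · b^(-1)) / b^2    [power of a product]
= (((((((c^2)^(-1)) / ((c^(-2))^(-1))) · ((b^3)^(-1))) · ((c^2)^(-1))) · b^2) · b^(-1)) / b^2    [power of a quotient]
= (((((c^(-2) / ((c^(-2))^(-1))) · ((b^3)^(-1))) · ((c^2)^(-1))) · b^2) · b^(-1)) / b^2    [power of a power]
= (((((c^(-2) / c^2) · ((b^3)^(-1))) · ((c^2)^(-1))) · b^2) · b^(-1)) / b^2    [power of a power]
= ((((c^(-4) · ((b^3)^(-1))) · ((c^2)^(-1))) · b^2) · b^(-1)) / b^2    [quotient of powers]
= ((((c^(-4) · b^(-3)) · ((c^2)^(-1))) · b^2) · b^(-1)) / b^2    [power of a power]
= ((((c^(-4) · b^(-3)) · c^(-2)) · b^2) · b^(-1)) / b^2    [power of a power]
= b^(-4)c^(-6)    [quotient of powers; product of powers]

b^(-4)c^(-6)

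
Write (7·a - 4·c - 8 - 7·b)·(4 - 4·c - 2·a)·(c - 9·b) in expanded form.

(7·a - 4·c - 8 - 7·b)·(4 - 4·c - 2·a)·(c - 9·b)
= (28·a - 28·a·c - 14·a² - 16·c + 16·c² + 8·a·c - 32 + 32·c + 16·a - 28·b + 28·b·c + 14·a·b)·(c - 9·b)    [distributive law]
= (44·a - 20·a·c - 14·a² + 16·c + 16·c² - 32 - 28·b + 28·b·c + 14·a·b)·(c - 9·b)    [combine like terms]
= 44·a·c - 396·a·b - 20·a·c² + 180·a·b·c - 14·a²·c + 126·a²·b + 16·c² - 144·b·c + 16·c³ - 144·b·c² - 32·c + 288·b - 28·b·c + 252·b² + 28·b·c² - 252·b²·c + 14·a·b·c - 126·a·b²    [distributive law]
= 44·a·c - 396·a·b - 20·a·c² + 194·a·b·c - 14·a²·c + 126·a²·b + 16·c² - 172·b·c + 16·c³ - 116·b·c² - 32·c + 288·b + 252·b² - 252·b²·c - 126·a·b²    [combine like terms]

44·a·c - 396·a·b - 20·a·c² + 194·a·b·c - 14·a²·c + 126·a²·b + 16·c² - 172·b·c + 16·c³ - 116·b·c² - 32·c + 288·b + 252·b² - 252·b²·c - 126·a·b²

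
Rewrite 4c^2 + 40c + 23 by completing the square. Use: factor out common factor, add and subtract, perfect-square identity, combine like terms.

4c^2 + 40c + 23
= 4(c^2 + 10c) + 23    [factor out 4 from the c-terms]
= 4(c^2 + 10c + 25 − 25) + 23    [add and subtract 25 inside the bracket]
= 4(c + 5)^2 − 100 + 23    [perfect-square identity]
= 4(c + 5)^2 − 77    [combine constants]

4(c + 5)^2 − 77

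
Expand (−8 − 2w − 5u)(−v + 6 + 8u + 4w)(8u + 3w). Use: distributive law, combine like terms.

64uv + 24vw − 384u − 144w − 752u^2 − 634uw − 132w^2 + 31uvw + 6vw^2 − 408u^2w − 172uw^2 − 24w^3 + 40u^2v − 320u^3

(−8 − 2w − 5u)(−v + 6 + 8u + 4w)(8u + 3w)
= (8v − 48 − 64u − 32w + 2vw − 12w − 16uw − 8w^2 + 5uv − 30u − 40u^2 − 20uw)(8u + 3w)    [distributive law]
= (8v − 48 − 94u − 44w + 2vw − 36uw − 8w^2 + 5uv − 40u^2)(8u + 3w)    [combine like terms]
= 64uv + 24vw − 384u − 144w − 752u^2 − 282uw − 352uw − 132w^2 + 16uvw + 6vw^2 − 288u^2w − 108uw^2 − 64uw^2 − 24w^3 + 40u^2v + 15uvw − 320u^3 − 120u^2w    [distributive law]
= 64uv + 24vw − 384u − 144w − 752u^2 − 634uw − 132w^2 + 31uvw + 6vw^2 − 408u^2w − 172uw^2 − 24w^3 + 40u^2v − 320u^3    [combine like terms]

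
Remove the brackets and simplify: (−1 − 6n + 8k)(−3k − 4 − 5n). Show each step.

(−1 − 6n + 8k)(−3k − 4 − 5n)
= 3k + 4 + 5n + 18kn + 24n + 30n^2 − 24k^2 − 32k − 40kn    [distributive law]
= −29k + 4 + 29n − 22kn + 30n^2 − 24k^2    [combine like terms]

−29k + 4 + 29n − 22kn + 30n^2 − 24k^2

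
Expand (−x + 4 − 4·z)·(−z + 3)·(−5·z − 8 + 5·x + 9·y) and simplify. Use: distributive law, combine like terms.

15·x·z^2 − 73·x·z + 5·x^2·z + 9·x·y·z + 84·x − 15·x^2 − 27·x·y + 48·z^2 + 68·z − 144·y·z − 96 + 108·y − 20·z^3 + 36·y·z^2

(−x + 4 − 4·z)·(−z + 3)·(−5·z − 8 + 5·x + 9·y)
= (x·z − 3·x − 4·z + 12 + 4·z^2 − 12·z)·(−5·z − 8 + 5·x + 9·y)    [distributive law]
= (x·z − 3·x − 16·z + 12 + 4·z^2)·(−5·z − 8 + 5·x + 9·y)    [combine like terms]
= −5·x·z^2 − 8·x·z + 5·x^2·z + 9·x·y·z + 15·x·z + 24·x − 15·x^2 − 27·x·y + 80·z^2 + 128·z − 80·x·z − 144·y·z − 60·z − 96 + 60·x + 108·y − 20·z^3 − 32·z^2 + 20·x·z^2 + 36·y·z^2    [distributive law]
= 15·x·z^2 − 73·x·z + 5·x^2·z + 9·x·y·z + 84·x − 15·x^2 − 27·x·y + 48·z^2 + 68·z − 144·y·z − 96 + 108·y − 20·z^3 + 36·y·z^2    [combine like terms]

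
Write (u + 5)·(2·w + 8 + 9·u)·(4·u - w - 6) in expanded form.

(u + 5)·(2·w + 8 + 9·u)·(4·u - w - 6)
= (2·u·w + 8·u + 9·u² + 10·w + 40 + 45·u)·(4·u - w - 6)    [distributive law]
= (2·u·w + 53·u + 9·u² + 10·w + 40)·(4·u - w - 6)    [combine like terms]
= 8·u²·w - 2·u·w² - 12·u·w + 212·u² - 53·u·w - 318·u + 36·u³ - 9·u²·w - 54·u² + 40·u·w - 10·w² - 60·w + 160·u - 40·w - 240    [distributive law]
= -u²·w - 2·u·w² - 25·u·w + 158·u² - 158·u + 36·u³ - 10·w² - 100·w - 240    [combine like terms]

-u²·w - 2·u·w² - 25·u·w + 158·u² - 158·u + 36·u³ - 10·w² - 100·w - 240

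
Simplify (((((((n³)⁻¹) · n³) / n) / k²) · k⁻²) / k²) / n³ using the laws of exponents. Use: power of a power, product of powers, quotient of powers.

(((((((n³)⁻¹) · n³) / n) / k²) · k⁻²) / k²) / n³
= (((((n⁻³ · n³) / n) / k²) · k⁻²) / k²) / n³    [power of a power]
= ((((n⁰ / n) / k²) · k⁻²) / k²) / n³    [product of powers]
= (((n⁻¹ / k²) · k⁻²) / k²) / n³    [quotient of powers]
= k⁻⁶n⁻⁴    [quotient of powers; product of powers]

k⁻⁶n⁻⁴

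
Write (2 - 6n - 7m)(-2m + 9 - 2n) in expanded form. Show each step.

(2 - 6n - 7m)(-2m + 9 - 2n)
= -4m + 18 - 4n + 12mn - 54n + 12n^2 + 14m^2 - 63m + 14mn    [distributive law]
= -67m + 18 - 58n + 26mn + 12n^2 + 14m^2    [combine like terms]

-67m + 18 - 58n + 26mn + 12n^2 + 14m^2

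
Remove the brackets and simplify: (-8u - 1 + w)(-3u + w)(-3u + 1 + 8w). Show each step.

(-8u - 1 + w)(-3u + w)(-3u + 1 + 8w)
= (24u^2 - 8uw + 3u - w - 3uw + w^2)(-3u + 1 + 8w)    [distributive law]
= (24u^2 - 11uw + 3u - w + w^2)(-3u + 1 + 8w)    [combine like terms]
= -72u^3 + 24u^2 + 192u^2w + 33u^2w - 11uw - 88uw^2 - 9u^2 + 3u + 24uw + 3uw - w - 8w^2 - 3uw^2 + w^2 + 8w^3    [distributive law]
= -72u^3 + 15u^2 + 225u^2w + 16uw - 91uw^2 + 3u - w - 7w^2 + 8w^3    [combine like terms]

-72u^3 + 15u^2 + 225u^2w + 16uw - 91uw^2 + 3u - w - 7w^2 + 8w^3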